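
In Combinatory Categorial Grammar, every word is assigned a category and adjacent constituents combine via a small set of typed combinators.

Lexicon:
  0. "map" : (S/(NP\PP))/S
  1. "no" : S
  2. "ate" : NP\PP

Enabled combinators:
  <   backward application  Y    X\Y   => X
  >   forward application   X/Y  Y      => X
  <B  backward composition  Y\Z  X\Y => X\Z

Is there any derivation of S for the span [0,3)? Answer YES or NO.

YES

[0,3] S   >
  [0,2] S/(NP\PP)   >
    [0,1] "map" : (S/(NP\PP))/S
    [1,2] "no" : S
  [2,3] "ate" : NP\PP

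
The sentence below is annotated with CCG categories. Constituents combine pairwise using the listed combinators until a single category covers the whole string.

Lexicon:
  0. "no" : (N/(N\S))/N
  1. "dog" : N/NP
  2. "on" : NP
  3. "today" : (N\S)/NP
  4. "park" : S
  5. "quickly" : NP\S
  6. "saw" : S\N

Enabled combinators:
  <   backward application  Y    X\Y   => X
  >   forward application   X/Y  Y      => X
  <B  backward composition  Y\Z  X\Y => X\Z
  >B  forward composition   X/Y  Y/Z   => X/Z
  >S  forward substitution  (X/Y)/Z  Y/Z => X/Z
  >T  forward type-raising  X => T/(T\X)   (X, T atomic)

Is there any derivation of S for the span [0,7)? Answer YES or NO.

YES

[0,7] S   <
  [0,6] N   >
    [0,3] N/(N\S)   >
      [0,1] "no" : (N/(N\S))/N
      [1,3] N   >
        [1,2] "dog" : N/NP
        [2,3] "on" : NP
    [3,6] N\S   >
      [3,4] "today" : (N\S)/NP
      [4,6] NP   <
        [4,5] "park" : S
        [5,6] "quickly" : NP\S
  [6,7] "saw" : S\N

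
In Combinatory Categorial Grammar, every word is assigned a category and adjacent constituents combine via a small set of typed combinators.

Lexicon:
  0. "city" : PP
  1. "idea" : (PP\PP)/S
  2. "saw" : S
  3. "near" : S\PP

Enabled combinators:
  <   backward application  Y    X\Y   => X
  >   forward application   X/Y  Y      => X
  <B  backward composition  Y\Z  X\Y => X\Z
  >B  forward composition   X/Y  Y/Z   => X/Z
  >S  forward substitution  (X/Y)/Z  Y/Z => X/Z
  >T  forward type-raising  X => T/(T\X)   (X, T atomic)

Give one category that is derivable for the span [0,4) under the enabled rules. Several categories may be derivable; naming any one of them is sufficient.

S

[0,4] S   <
  [0,1] "city" : PP
  [1,4] S\PP   <B
    [1,3] PP\PP   >
      [1,2] "idea" : (PP\PP)/S
      [2,3] "saw" : S
    [3,4] "near" : S\PP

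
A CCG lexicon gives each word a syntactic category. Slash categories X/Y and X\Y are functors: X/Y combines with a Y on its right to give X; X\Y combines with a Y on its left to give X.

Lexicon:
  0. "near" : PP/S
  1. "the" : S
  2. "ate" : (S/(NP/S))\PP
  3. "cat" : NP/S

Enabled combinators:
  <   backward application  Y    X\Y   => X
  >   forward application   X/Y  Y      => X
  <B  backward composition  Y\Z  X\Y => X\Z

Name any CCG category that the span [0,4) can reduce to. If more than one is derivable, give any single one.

[0,4] S   >
  [0,3] S/(NP/S)   <
    [0,2] PP   >
      [0,1] "near" : PP/S
      [1,2] "the" : S
    [2,3] "ate" : (S/(NP/S))\PP
  [3,4] "cat" : NP/S

S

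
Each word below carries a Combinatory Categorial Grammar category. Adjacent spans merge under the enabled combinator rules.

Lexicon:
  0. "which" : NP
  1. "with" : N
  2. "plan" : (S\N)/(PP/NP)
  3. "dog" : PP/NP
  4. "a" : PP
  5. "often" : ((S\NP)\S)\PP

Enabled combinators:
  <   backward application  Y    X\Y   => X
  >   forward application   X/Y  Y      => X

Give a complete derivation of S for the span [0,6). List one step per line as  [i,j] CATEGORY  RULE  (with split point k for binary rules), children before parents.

[0,6] S   <
  [0,1] "which" : NP
  [1,6] S\NP   <
    [1,4] S   <
      [1,2] "with" : N
      [2,4] S\N   >
        [2,3] "plan" : (S\N)/(PP/NP)
        [3,4] "dog" : PP/NP
    [4,6] (S\NP)\S   <
      [4,5] "a" : PP
      [5,6] "often" : ((S\NP)\S)\PP

[0,1] NP  lex  "which"
[1,2] N  lex  "with"
[2,3] (S\N)/(PP/NP)  lex  "plan"
[3,4] PP/NP  lex  "dog"
[2,4] S\N  >  k=3
[1,4] S  <  k=2
[4,5] PP  lex  "a"
[5,6] ((S\NP)\S)\PP  lex  "often"
[4,6] (S\NP)\S  <  k=5
[1,6] S\NP  <  k=4
[0,6] S  <  k=1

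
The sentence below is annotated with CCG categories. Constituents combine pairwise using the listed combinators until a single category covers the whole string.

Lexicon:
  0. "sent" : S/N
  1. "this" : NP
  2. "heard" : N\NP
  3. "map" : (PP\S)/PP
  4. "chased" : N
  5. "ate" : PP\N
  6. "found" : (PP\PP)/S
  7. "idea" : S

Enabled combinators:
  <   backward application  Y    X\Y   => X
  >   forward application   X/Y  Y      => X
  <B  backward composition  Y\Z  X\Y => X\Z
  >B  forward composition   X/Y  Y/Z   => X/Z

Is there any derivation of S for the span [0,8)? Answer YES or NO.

S/N NP N\NP (PP\S)/PP N PP\N (PP\PP)/S S
CKY chart[0,8] = {PP}; S ∉ chart

NO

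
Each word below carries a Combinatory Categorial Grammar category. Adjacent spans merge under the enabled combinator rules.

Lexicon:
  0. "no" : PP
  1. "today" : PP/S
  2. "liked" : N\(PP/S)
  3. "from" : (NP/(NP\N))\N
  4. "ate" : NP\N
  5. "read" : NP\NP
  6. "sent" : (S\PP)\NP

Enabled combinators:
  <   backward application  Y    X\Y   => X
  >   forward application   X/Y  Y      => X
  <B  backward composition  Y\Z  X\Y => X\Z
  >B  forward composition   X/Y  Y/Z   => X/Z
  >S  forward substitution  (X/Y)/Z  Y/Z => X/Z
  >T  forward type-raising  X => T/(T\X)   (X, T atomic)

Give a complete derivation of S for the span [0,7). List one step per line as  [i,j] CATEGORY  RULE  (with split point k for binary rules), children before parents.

[0,7] S   >
  [0,1] S/(S\PP)   >T
    [0,1] "no" : PP
  [1,7] S\PP   <
    [1,6] NP   >
      [1,4] NP/(NP\N)   <
        [1,3] N   <
          [1,2] "today" : PP/S
          [2,3] "liked" : N\(PP/S)
        [3,4] "from" : (NP/(NP\N))\N
      [4,6] NP\N   <B
        [4,5] "ate" : NP\N
        [5,6] "read" : NP\NP
    [6,7] "sent" : (S\PP)\NP

[0,1] PP  lex  "no"
[0,1] S/(S\PP)  >T
[1,2] PP/S  lex  "today"
[2,3] N\(PP/S)  lex  "liked"
[1,3] N  <  k=2
[3,4] (NP/(NP\N))\N  lex  "from"
[1,4] NP/(NP\N)  <  k=3
[4,5] NP\N  lex  "ate"
[5,6] NP\NP  lex  "read"
[4,6] NP\N  <B  k=5
[1,6] NP  >  k=4
[6,7] (S\PP)\NP  lex  "sent"
[1,7] S\PP  <  k=6
[0,7] S  >  k=1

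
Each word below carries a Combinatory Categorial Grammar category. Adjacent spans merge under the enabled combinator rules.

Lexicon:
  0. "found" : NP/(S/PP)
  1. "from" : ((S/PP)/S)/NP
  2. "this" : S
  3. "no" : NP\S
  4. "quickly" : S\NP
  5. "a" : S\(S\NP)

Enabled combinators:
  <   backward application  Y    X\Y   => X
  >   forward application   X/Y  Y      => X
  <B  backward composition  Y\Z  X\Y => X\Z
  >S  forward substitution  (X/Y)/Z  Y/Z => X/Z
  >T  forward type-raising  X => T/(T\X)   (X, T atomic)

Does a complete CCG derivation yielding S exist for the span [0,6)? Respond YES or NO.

NO

NP/(S/PP) ((S/PP)/S)/NP S NP\S S\NP S\(S\NP)
CKY chart[0,6] = {N/(N\NP), NP, NP/(NP\NP), PP/(PP\NP), S/(S\NP)}; S ∉ chart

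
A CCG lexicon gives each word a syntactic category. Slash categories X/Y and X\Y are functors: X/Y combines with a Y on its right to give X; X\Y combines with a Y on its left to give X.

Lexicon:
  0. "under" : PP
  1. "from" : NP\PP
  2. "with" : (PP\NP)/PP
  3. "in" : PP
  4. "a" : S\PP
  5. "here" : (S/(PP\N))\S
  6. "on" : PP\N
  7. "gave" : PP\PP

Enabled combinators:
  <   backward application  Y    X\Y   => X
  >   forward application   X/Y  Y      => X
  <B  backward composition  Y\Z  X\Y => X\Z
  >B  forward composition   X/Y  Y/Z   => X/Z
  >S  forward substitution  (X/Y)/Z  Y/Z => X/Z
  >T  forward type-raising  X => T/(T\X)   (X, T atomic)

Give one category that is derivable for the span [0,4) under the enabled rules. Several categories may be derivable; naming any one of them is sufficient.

[0,8] S   >
  [0,6] S/(PP\N)   <
    [0,5] S   <
      [0,4] PP   <
        [0,2] NP   <
          [0,1] "under" : PP
          [1,2] "from" : NP\PP
        [2,4] PP\NP   >
          [2,3] "with" : (PP\NP)/PP
          [3,4] "in" : PP
      [4,5] "a" : S\PP
    [5,6] "here" : (S/(PP\N))\S
  [6,8] PP\N   <B
    [6,7] "on" : PP\N
    [7,8] "gave" : PP\PP

PP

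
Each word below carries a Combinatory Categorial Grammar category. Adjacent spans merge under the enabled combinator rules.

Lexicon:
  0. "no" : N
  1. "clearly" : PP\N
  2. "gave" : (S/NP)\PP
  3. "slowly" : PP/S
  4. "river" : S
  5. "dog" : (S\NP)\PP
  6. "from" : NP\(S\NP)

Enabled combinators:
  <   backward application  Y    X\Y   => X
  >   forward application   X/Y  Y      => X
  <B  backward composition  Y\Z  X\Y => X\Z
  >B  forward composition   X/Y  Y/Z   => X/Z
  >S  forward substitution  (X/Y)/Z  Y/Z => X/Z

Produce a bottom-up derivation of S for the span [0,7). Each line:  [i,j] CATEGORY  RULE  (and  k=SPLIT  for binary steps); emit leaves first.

[0,1] N  lex  "no"
[1,2] PP\N  lex  "clearly"
[0,2] PP  <  k=1
[2,3] (S/NP)\PP  lex  "gave"
[0,3] S/NP  <  k=2
[3,4] PP/S  lex  "slowly"
[4,5] S  lex  "river"
[3,5] PP  >  k=4
[5,6] (S\NP)\PP  lex  "dog"
[6,7] NP\(S\NP)  lex  "from"
[5,7] NP\PP  <B  k=6
[3,7] NP  <  k=5
[0,7] S  >  k=3

[0,7] S   >
  [0,3] S/NP   <
    [0,2] PP   <
      [0,1] "no" : N
      [1,2] "clearly" : PP\N
    [2,3] "gave" : (S/NP)\PP
  [3,7] NP   <
    [3,5] PP   >
      [3,4] "slowly" : PP/S
      [4,5] "river" : S
    [5,7] NP\PP   <B
      [5,6] "dog" : (S\NP)\PP
      [6,7] "from" : NP\(S\NP)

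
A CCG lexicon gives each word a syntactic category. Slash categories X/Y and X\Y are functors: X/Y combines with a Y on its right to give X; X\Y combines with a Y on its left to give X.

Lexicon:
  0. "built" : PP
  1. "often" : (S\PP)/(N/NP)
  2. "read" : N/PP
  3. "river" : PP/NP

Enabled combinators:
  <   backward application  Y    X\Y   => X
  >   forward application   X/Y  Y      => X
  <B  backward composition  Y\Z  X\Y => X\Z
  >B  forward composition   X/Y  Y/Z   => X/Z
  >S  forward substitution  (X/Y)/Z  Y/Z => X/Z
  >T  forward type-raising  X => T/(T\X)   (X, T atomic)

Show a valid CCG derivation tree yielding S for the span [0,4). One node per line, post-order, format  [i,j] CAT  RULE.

[0,1] PP  lex  "built"
[1,2] (S\PP)/(N/NP)  lex  "often"
[2,3] N/PP  lex  "read"
[3,4] PP/NP  lex  "river"
[2,4] N/NP  >B  k=3
[1,4] S\PP  >  k=2
[0,4] S  <  k=1

[0,4] S   <
  [0,1] "built" : PP
  [1,4] S\PP   >
    [1,2] "often" : (S\PP)/(N/NP)
    [2,4] N/NP   >B
      [2,3] "read" : N/PP
      [3,4] "river" : PP/NP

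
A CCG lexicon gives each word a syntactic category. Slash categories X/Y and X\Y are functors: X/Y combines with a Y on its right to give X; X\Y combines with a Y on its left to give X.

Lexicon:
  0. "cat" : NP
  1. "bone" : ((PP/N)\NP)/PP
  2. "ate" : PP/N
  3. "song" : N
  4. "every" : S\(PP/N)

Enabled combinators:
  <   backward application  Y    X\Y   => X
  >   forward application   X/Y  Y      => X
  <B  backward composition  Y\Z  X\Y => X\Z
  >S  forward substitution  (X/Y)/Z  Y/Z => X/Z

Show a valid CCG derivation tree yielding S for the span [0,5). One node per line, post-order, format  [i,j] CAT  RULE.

[0,5] S   <
  [0,1] "cat" : NP
  [1,5] S\NP   <B
    [1,4] (PP/N)\NP   >
      [1,2] "bone" : ((PP/N)\NP)/PP
      [2,4] PP   >
        [2,3] "ate" : PP/N
        [3,4] "song" : N
    [4,5] "every" : S\(PP/N)

[0,1] NP  lex  "cat"
[1,2] ((PP/N)\NP)/PP  lex  "bone"
[2,3] PP/N  lex  "ate"
[3,4] N  lex  "song"
[2,4] PP  >  k=3
[1,4] (PP/N)\NP  >  k=2
[4,5] S\(PP/N)  lex  "every"
[1,5] S\NP  <B  k=4
[0,5] S  <  k=1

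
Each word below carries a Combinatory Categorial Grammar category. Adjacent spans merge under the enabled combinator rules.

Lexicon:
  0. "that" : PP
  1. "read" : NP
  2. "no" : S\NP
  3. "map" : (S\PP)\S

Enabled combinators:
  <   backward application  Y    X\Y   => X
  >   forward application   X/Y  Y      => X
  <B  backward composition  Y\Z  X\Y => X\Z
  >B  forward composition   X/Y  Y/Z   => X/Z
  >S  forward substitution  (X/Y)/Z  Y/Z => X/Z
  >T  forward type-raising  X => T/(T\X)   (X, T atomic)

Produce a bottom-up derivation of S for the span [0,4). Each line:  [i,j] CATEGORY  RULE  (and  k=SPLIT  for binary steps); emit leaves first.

[0,1] PP  lex  "that"
[0,1] S/(S\PP)  >T
[1,2] NP  lex  "read"
[2,3] S\NP  lex  "no"
[1,3] S  <  k=2
[3,4] (S\PP)\S  lex  "map"
[1,4] S\PP  <  k=3
[0,4] S  >  k=1

[0,4] S   >
  [0,1] S/(S\PP)   >T
    [0,1] "that" : PP
  [1,4] S\PP   <
    [1,3] S   <
      [1,2] "read" : NP
      [2,3] "no" : S\NP
    [3,4] "map" : (S\PP)\S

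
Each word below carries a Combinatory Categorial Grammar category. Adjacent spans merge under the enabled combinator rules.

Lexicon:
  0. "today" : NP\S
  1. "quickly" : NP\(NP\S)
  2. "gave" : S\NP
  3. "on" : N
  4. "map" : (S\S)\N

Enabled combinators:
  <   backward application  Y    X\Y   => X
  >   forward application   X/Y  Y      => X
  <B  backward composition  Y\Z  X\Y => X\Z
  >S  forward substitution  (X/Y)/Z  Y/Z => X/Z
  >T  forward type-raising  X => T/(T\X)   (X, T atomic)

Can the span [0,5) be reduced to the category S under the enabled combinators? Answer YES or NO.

[0,5] S   <
  [0,2] NP   <
    [0,1] "today" : NP\S
    [1,2] "quickly" : NP\(NP\S)
  [2,5] S\NP   <B
    [2,3] "gave" : S\NP
    [3,5] S\S   <
      [3,4] "on" : N
      [4,5] "map" : (S\S)\N

YES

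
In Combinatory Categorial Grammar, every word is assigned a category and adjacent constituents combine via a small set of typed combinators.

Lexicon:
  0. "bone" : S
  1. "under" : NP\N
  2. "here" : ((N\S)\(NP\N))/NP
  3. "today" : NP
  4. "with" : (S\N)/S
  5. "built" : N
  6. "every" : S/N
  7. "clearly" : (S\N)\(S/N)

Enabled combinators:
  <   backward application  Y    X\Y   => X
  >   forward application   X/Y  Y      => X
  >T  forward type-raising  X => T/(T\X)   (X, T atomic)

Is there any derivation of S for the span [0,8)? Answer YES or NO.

[0,8] S   <
  [0,4] N   >
    [0,1] N/(N\S)   >T
      [0,1] "bone" : S
    [1,4] N\S   <
      [1,2] "under" : NP\N
      [2,4] (N\S)\(NP\N)   >
        [2,3] "here" : ((N\S)\(NP\N))/NP
        [3,4] "today" : NP
  [4,8] S\N   >
    [4,5] "with" : (S\N)/S
    [5,8] S   >
      [5,6] S/(S\N)   >T
        [5,6] "built" : N
      [6,8] S\N   <
        [6,7] "every" : S/N
        [7,8] "clearly" : (S\N)\(S/N)

YES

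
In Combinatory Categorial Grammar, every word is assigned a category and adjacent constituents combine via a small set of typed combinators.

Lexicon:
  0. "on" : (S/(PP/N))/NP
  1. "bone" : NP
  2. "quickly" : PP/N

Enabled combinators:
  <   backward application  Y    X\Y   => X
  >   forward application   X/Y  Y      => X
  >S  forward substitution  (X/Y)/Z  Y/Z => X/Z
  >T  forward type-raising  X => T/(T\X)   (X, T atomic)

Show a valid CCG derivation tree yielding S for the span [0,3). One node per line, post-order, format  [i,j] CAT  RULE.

[0,3] S   >
  [0,2] S/(PP/N)   >
    [0,1] "on" : (S/(PP/N))/NP
    [1,2] "bone" : NP
  [2,3] "quickly" : PP/N

[0,1] (S/(PP/N))/NP  lex  "on"
[1,2] NP  lex  "bone"
[0,2] S/(PP/N)  >  k=1
[2,3] PP/N  lex  "quickly"
[0,3] S  >  k=2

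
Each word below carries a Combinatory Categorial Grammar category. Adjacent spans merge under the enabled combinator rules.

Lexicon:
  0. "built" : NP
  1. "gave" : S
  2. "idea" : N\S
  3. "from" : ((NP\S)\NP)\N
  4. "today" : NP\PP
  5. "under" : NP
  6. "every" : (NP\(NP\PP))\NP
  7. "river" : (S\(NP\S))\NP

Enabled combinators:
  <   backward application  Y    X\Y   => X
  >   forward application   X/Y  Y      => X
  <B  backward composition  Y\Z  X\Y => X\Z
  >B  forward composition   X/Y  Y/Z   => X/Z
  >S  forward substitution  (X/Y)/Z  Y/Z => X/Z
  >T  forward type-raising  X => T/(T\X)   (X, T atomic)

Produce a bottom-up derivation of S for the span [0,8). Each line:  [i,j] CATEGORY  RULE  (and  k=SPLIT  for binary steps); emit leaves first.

[0,8] S   >
  [0,1] S/(S\NP)   >T
    [0,1] "built" : NP
  [1,8] S\NP   <B
    [1,4] (NP\S)\NP   <
      [1,3] N   <
        [1,2] "gave" : S
        [2,3] "idea" : N\S
      [3,4] "from" : ((NP\S)\NP)\N
    [4,8] S\(NP\S)   <
      [4,7] NP   <
        [4,5] "today" : NP\PP
        [5,7] NP\(NP\PP)   <
          [5,6] "under" : NP
          [6,7] "every" : (NP\(NP\PP))\NP
      [7,8] "river" : (S\(NP\S))\NP

[0,1] NP  lex  "built"
[0,1] S/(S\NP)  >T
[1,2] S  lex  "gave"
[2,3] N\S  lex  "idea"
[1,3] N  <  k=2
[3,4] ((NP\S)\NP)\N  lex  "from"
[1,4] (NP\S)\NP  <  k=3
[4,5] NP\PP  lex  "today"
[5,6] NP  lex  "under"
[6,7] (NP\(NP\PP))\NP  lex  "every"
[5,7] NP\(NP\PP)  <  k=6
[4,7] NP  <  k=5
[7,8] (S\(NP\S))\NP  lex  "river"
[4,8] S\(NP\S)  <  k=7
[1,8] S\NP  <B  k=4
[0,8] S  >  k=1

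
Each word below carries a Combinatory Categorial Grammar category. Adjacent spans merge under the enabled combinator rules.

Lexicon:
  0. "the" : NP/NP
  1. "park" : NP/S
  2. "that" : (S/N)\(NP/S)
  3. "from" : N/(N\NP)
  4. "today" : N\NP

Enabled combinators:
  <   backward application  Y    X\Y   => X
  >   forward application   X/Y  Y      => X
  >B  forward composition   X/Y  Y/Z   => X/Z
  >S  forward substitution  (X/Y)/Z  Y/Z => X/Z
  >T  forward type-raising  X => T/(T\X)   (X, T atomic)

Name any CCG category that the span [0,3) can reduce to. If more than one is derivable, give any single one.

[0,5] S   >
  [0,3] S/N   <
    [0,2] NP/S   >B
      [0,1] "the" : NP/NP
      [1,2] "park" : NP/S
    [2,3] "that" : (S/N)\(NP/S)
  [3,5] N   >
    [3,4] "from" : N/(N\NP)
    [4,5] "today" : N\NP

S/N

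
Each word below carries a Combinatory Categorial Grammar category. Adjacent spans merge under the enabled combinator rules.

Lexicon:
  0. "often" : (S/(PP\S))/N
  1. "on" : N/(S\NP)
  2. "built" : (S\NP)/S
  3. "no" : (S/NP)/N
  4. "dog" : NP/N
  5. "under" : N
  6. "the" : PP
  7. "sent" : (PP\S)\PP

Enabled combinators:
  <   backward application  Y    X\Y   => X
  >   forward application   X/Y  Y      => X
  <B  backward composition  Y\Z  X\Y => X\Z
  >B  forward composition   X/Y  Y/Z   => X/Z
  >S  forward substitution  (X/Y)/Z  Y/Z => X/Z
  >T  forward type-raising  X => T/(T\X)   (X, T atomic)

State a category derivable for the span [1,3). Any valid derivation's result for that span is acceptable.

[0,8] S   >
  [0,6] S/(PP\S)   >
    [0,1] "often" : (S/(PP\S))/N
    [1,6] N   >
      [1,3] N/S   >B
        [1,2] "on" : N/(S\NP)
        [2,3] "built" : (S\NP)/S
      [3,6] S   >
        [3,5] S/N   >S
          [3,4] "no" : (S/NP)/N
          [4,5] "dog" : NP/N
        [5,6] "under" : N
  [6,8] PP\S   <
    [6,7] "the" : PP
    [7,8] "sent" : (PP\S)\PP

N/S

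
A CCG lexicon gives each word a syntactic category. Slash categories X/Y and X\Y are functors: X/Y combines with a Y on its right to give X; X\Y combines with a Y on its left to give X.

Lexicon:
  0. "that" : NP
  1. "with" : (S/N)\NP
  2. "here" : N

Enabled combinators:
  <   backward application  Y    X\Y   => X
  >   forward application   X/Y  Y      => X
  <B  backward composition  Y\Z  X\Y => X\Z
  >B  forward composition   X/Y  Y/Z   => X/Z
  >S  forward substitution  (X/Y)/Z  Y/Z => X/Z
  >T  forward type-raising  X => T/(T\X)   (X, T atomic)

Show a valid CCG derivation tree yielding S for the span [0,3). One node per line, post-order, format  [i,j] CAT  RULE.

[0,3] S   >
  [0,2] S/N   <
    [0,1] "that" : NP
    [1,2] "with" : (S/N)\NP
  [2,3] "here" : N

[0,1] NP  lex  "that"
[1,2] (S/N)\NP  lex  "with"
[0,2] S/N  <  k=1
[2,3] N  lex  "here"
[0,3] S  >  k=2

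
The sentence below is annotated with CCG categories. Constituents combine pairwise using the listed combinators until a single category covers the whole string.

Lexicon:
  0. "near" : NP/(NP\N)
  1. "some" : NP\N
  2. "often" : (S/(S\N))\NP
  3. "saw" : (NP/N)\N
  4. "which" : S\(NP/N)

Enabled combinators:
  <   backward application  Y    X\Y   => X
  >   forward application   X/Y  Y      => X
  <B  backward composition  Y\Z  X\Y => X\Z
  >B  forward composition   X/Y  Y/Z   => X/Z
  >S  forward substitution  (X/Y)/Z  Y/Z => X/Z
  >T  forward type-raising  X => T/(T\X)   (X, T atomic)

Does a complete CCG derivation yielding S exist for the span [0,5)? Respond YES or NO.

YES

[0,5] S   >
  [0,3] S/(S\N)   <
    [0,2] NP   >
      [0,1] "near" : NP/(NP\N)
      [1,2] "some" : NP\N
    [2,3] "often" : (S/(S\N))\NP
  [3,5] S\N   <B
    [3,4] "saw" : (NP/N)\N
    [4,5] "which" : S\(NP/N)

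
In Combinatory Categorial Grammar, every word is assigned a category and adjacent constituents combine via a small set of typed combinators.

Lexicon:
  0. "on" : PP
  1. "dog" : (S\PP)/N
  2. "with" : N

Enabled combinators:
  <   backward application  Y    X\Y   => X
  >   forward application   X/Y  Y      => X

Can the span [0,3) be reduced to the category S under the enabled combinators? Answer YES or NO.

[0,3] S   <
  [0,1] "on" : PP
  [1,3] S\PP   >
    [1,2] "dog" : (S\PP)/N
    [2,3] "with" : N

YES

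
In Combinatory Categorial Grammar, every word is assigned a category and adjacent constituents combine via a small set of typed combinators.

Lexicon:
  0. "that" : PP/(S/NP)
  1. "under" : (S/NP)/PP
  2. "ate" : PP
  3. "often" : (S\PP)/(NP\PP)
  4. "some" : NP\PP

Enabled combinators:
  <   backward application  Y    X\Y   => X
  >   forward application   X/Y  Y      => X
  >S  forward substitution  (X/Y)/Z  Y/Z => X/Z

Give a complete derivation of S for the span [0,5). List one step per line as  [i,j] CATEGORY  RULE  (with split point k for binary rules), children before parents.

[0,1] PP/(S/NP)  lex  "that"
[1,2] (S/NP)/PP  lex  "under"
[2,3] PP  lex  "ate"
[1,3] S/NP  >  k=2
[0,3] PP  >  k=1
[3,4] (S\PP)/(NP\PP)  lex  "often"
[4,5] NP\PP  lex  "some"
[3,5] S\PP  >  k=4
[0,5] S  <  k=3

[0,5] S   <
  [0,3] PP   >
    [0,1] "that" : PP/(S/NP)
    [1,3] S/NP   >
      [1,2] "under" : (S/NP)/PP
      [2,3] "ate" : PP
  [3,5] S\PP   >
    [3,4] "often" : (S\PP)/(NP\PP)
    [4,5] "some" : NP\PP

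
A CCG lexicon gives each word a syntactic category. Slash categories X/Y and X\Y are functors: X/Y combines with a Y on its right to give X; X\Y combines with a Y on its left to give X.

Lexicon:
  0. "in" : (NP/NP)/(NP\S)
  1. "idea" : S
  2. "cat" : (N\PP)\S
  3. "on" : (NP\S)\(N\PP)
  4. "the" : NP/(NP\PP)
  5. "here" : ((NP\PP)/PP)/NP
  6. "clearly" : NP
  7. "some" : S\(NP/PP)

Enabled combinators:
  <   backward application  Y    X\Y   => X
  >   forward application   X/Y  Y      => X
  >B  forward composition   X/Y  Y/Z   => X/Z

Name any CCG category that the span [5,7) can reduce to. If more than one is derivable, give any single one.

(NP\PP)/PP

[0,8] S   <
  [0,7] NP/PP   >B
    [0,4] NP/NP   >
      [0,1] "in" : (NP/NP)/(NP\S)
      [1,4] NP\S   <
        [1,3] N\PP   <
          [1,2] "idea" : S
          [2,3] "cat" : (N\PP)\S
        [3,4] "on" : (NP\S)\(N\PP)
    [4,7] NP/PP   >B
      [4,5] "the" : NP/(NP\PP)
      [5,7] (NP\PP)/PP   >
        [5,6] "here" : ((NP\PP)/PP)/NP
        [6,7] "clearly" : NP
  [7,8] "some" : S\(NP/PP)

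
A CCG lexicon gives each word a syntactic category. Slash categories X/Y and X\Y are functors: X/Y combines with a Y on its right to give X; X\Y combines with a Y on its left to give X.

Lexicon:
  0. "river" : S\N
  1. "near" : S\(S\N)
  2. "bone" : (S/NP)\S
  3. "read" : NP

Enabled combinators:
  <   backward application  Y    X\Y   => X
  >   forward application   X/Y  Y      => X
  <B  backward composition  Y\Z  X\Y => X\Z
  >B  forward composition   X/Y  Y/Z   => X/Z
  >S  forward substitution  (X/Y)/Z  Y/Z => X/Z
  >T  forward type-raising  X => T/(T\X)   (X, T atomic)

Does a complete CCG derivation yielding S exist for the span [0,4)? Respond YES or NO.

YES

[0,4] S   >
  [0,3] S/NP   <
    [0,2] S   <
      [0,1] "river" : S\N
      [1,2] "near" : S\(S\N)
    [2,3] "bone" : (S/NP)\S
  [3,4] "read" : NP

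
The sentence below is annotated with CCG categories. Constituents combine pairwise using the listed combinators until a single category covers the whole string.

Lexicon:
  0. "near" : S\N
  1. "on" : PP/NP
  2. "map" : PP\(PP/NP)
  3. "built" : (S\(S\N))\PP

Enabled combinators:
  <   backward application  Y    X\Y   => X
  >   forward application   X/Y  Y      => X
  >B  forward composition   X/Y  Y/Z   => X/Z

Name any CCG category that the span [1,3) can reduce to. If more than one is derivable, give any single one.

[0,4] S   <
  [0,1] "near" : S\N
  [1,4] S\(S\N)   <
    [1,3] PP   <
      [1,2] "on" : PP/NP
      [2,3] "map" : PP\(PP/NP)
    [3,4] "built" : (S\(S\N))\PP

PP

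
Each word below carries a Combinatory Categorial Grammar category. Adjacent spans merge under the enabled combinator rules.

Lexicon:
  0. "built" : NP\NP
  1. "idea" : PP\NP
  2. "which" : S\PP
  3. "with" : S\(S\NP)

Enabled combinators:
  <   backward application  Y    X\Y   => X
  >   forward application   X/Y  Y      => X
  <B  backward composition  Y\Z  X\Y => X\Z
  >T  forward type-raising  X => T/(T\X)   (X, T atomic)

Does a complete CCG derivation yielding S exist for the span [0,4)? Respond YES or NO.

YES

[0,4] S   <
  [0,3] S\NP   <B
    [0,1] "built" : NP\NP
    [1,3] S\NP   <B
      [1,2] "idea" : PP\NP
      [2,3] "which" : S\PP
  [3,4] "with" : S\(S\NP)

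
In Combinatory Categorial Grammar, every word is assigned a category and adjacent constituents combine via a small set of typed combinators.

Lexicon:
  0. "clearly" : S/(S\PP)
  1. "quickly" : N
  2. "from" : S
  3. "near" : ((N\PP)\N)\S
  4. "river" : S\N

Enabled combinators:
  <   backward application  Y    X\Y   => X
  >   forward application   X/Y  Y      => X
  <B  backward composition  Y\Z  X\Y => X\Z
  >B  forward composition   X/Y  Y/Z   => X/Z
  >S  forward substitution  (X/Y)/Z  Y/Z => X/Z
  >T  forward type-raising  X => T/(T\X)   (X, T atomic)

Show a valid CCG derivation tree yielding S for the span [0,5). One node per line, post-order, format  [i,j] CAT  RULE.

[0,1] S/(S\PP)  lex  "clearly"
[1,2] N  lex  "quickly"
[2,3] S  lex  "from"
[3,4] ((N\PP)\N)\S  lex  "near"
[2,4] (N\PP)\N  <  k=3
[1,4] N\PP  <  k=2
[4,5] S\N  lex  "river"
[1,5] S\PP  <B  k=4
[0,5] S  >  k=1

[0,5] S   >
  [0,1] "clearly" : S/(S\PP)
  [1,5] S\PP   <B
    [1,4] N\PP   <
      [1,2] "quickly" : N
      [2,4] (N\PP)\N   <
        [2,3] "from" : S
        [3,4] "near" : ((N\PP)\N)\S
    [4,5] "river" : S\N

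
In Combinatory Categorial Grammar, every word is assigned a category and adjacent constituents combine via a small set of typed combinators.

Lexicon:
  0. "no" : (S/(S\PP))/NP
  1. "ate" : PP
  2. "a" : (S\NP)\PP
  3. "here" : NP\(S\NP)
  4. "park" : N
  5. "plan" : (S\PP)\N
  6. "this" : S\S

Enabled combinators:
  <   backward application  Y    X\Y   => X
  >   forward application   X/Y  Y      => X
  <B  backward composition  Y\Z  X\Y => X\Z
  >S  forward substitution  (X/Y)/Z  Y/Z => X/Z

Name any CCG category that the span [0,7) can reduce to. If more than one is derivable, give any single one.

[0,7] S   >
  [0,4] S/(S\PP)   >
    [0,1] "no" : (S/(S\PP))/NP
    [1,4] NP   <
      [1,2] "ate" : PP
      [2,4] NP\PP   <B
        [2,3] "a" : (S\NP)\PP
        [3,4] "here" : NP\(S\NP)
  [4,7] S\PP   <B
    [4,6] S\PP   <
      [4,5] "park" : N
      [5,6] "plan" : (S\PP)\N
    [6,7] "this" : S\S

S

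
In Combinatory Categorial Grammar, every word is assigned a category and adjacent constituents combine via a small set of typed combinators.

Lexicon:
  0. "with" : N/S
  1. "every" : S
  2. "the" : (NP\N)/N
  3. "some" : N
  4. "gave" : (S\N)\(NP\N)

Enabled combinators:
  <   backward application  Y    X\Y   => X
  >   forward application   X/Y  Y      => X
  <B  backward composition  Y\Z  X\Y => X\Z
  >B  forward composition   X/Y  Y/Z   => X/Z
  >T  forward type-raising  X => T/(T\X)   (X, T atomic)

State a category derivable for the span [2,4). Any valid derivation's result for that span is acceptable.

[0,5] S   <
  [0,2] N   >
    [0,1] "with" : N/S
    [1,2] "every" : S
  [2,5] S\N   <
    [2,4] NP\N   >
      [2,3] "the" : (NP\N)/N
      [3,4] "some" : N
    [4,5] "gave" : (S\N)\(NP\N)

NP\N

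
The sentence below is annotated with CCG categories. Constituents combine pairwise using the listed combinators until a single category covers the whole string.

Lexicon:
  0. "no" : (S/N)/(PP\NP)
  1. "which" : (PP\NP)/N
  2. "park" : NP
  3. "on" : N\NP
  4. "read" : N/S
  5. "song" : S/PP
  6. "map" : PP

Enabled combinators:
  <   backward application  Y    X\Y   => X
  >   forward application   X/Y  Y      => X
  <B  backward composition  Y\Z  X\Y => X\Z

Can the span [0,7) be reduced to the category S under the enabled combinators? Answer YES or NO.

[0,7] S   >
  [0,4] S/N   >
    [0,1] "no" : (S/N)/(PP\NP)
    [1,4] PP\NP   >
      [1,2] "which" : (PP\NP)/N
      [2,4] N   <
        [2,3] "park" : NP
        [3,4] "on" : N\NP
  [4,7] N   >
    [4,5] "read" : N/S
    [5,7] S   >
      [5,6] "song" : S/PP
      [6,7] "map" : PP

YES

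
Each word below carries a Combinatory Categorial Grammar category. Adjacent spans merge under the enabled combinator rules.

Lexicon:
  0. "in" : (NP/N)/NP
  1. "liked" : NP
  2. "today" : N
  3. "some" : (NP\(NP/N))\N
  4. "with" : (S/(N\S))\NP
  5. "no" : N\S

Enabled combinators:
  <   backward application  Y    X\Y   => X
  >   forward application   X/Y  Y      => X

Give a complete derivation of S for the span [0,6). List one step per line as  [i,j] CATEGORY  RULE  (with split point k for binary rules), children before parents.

[0,6] S   >
  [0,5] S/(N\S)   <
    [0,4] NP   <
      [0,2] NP/N   >
        [0,1] "in" : (NP/N)/NP
        [1,2] "liked" : NP
      [2,4] NP\(NP/N)   <
        [2,3] "today" : N
        [3,4] "some" : (NP\(NP/N))\N
    [4,5] "with" : (S/(N\S))\NP
  [5,6] "no" : N\S

[0,1] (NP/N)/NP  lex  "in"
[1,2] NP  lex  "liked"
[0,2] NP/N  >  k=1
[2,3] N  lex  "today"
[3,4] (NP\(NP/N))\N  lex  "some"
[2,4] NP\(NP/N)  <  k=3
[0,4] NP  <  k=2
[4,5] (S/(N\S))\NP  lex  "with"
[0,5] S/(N\S)  <  k=4
[5,6] N\S  lex  "no"
[0,6] S  >  k=5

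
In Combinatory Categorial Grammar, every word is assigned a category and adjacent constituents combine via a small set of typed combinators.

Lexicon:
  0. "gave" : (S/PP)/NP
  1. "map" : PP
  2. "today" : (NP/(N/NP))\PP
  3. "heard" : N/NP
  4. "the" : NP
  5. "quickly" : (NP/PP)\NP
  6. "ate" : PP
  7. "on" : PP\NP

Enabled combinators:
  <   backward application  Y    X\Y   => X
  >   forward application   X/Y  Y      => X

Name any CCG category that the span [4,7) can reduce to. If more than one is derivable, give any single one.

[0,8] S   >
  [0,4] S/PP   >
    [0,1] "gave" : (S/PP)/NP
    [1,4] NP   >
      [1,3] NP/(N/NP)   <
        [1,2] "map" : PP
        [2,3] "today" : (NP/(N/NP))\PP
      [3,4] "heard" : N/NP
  [4,8] PP   <
    [4,7] NP   >
      [4,6] NP/PP   <
        [4,5] "the" : NP
        [5,6] "quickly" : (NP/PP)\NP
      [6,7] "ate" : PP
    [7,8] "on" : PP\NP

NP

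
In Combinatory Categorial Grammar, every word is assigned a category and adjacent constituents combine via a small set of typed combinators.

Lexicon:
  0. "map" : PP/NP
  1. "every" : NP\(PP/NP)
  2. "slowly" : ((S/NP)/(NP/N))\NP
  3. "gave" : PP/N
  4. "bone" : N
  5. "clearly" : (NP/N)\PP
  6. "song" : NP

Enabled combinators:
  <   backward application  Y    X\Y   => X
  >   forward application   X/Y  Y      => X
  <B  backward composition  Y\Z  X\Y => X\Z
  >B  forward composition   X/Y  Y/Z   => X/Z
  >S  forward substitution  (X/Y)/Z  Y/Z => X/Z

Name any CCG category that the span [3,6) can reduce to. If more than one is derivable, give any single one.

[0,7] S   >
  [0,6] S/NP   >
    [0,3] (S/NP)/(NP/N)   <
      [0,2] NP   <
        [0,1] "map" : PP/NP
        [1,2] "every" : NP\(PP/NP)
      [2,3] "slowly" : ((S/NP)/(NP/N))\NP
    [3,6] NP/N   <
      [3,5] PP   >
        [3,4] "gave" : PP/N
        [4,5] "bone" : N
      [5,6] "clearly" : (NP/N)\PP
  [6,7] "song" : NP

NP/N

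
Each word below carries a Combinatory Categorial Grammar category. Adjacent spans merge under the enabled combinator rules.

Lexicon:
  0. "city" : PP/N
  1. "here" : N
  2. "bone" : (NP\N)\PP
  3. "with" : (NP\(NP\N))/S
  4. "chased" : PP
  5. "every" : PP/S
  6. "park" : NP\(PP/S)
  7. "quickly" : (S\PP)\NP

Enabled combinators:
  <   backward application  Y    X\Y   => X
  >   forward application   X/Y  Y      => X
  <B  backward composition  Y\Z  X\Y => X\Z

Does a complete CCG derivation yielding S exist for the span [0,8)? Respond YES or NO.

NO

PP/N N (NP\N)\PP (NP\(NP\N))/S PP PP/S NP\(PP/S) (S\PP)\NP
CKY chart[0,8] = {NP}; S ∉ chart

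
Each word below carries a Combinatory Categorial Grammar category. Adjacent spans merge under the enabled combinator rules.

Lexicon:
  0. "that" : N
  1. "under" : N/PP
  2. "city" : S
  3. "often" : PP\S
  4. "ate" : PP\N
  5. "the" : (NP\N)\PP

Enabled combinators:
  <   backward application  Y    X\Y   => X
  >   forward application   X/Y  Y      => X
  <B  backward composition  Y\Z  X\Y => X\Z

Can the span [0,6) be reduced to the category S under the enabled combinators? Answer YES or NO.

N N/PP S PP\S PP\N (NP\N)\PP
CKY chart[0,6] = {NP}; S ∉ chart

NO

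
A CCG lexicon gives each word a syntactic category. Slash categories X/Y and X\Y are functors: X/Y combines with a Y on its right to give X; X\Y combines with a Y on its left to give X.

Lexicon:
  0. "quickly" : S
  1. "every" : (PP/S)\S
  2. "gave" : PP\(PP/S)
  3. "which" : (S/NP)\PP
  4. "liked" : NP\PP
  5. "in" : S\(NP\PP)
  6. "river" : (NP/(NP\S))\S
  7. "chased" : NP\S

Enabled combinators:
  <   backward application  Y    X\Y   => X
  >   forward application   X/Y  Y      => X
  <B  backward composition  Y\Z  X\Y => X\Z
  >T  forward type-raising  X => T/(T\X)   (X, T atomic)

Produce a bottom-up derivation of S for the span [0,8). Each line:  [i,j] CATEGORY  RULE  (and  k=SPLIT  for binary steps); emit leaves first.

[0,1] S  lex  "quickly"
[1,2] (PP/S)\S  lex  "every"
[2,3] PP\(PP/S)  lex  "gave"
[1,3] PP\S  <B  k=2
[0,3] PP  <  k=1
[3,4] (S/NP)\PP  lex  "which"
[0,4] S/NP  <  k=3
[4,5] NP\PP  lex  "liked"
[5,6] S\(NP\PP)  lex  "in"
[4,6] S  <  k=5
[6,7] (NP/(NP\S))\S  lex  "river"
[4,7] NP/(NP\S)  <  k=6
[7,8] NP\S  lex  "chased"
[4,8] NP  >  k=7
[0,8] S  >  k=4

[0,8] S   >
  [0,4] S/NP   <
    [0,3] PP   <
      [0,1] "quickly" : S
      [1,3] PP\S   <B
        [1,2] "every" : (PP/S)\S
        [2,3] "gave" : PP\(PP/S)
    [3,4] "which" : (S/NP)\PP
  [4,8] NP   >
    [4,7] NP/(NP\S)   <
      [4,6] S   <
        [4,5] "liked" : NP\PP
        [5,6] "in" : S\(NP\PP)
      [6,7] "river" : (NP/(NP\S))\S
    [7,8] "chased" : NP\S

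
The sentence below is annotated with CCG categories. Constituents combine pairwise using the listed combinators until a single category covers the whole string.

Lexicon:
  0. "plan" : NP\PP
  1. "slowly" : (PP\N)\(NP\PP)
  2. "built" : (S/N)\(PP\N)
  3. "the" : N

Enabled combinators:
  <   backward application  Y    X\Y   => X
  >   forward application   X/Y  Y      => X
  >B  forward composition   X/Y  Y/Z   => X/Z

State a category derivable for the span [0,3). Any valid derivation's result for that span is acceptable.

[0,4] S   >
  [0,3] S/N   <
    [0,2] PP\N   <
      [0,1] "plan" : NP\PP
      [1,2] "slowly" : (PP\N)\(NP\PP)
    [2,3] "built" : (S/N)\(PP\N)
  [3,4] "the" : N

S/N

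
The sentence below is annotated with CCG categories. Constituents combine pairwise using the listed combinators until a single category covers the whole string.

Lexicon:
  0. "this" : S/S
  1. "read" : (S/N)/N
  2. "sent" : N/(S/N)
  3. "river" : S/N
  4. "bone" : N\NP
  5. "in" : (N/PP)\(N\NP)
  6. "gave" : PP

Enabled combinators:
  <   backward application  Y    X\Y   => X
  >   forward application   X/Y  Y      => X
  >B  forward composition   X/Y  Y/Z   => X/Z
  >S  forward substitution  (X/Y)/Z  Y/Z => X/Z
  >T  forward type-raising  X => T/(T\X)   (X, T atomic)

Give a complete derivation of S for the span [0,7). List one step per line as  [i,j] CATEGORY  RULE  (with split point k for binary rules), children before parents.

[0,7] S   >
  [0,4] S/N   >B
    [0,1] "this" : S/S
    [1,4] S/N   >
      [1,2] "read" : (S/N)/N
      [2,4] N   >
        [2,3] "sent" : N/(S/N)
        [3,4] "river" : S/N
  [4,7] N   >
    [4,6] N/PP   <
      [4,5] "bone" : N\NP
      [5,6] "in" : (N/PP)\(N\NP)
    [6,7] "gave" : PP

[0,1] S/S  lex  "this"
[1,2] (S/N)/N  lex  "read"
[2,3] N/(S/N)  lex  "sent"
[3,4] S/N  lex  "river"
[2,4] N  >  k=3
[1,4] S/N  >  k=2
[0,4] S/N  >B  k=1
[4,5] N\NP  lex  "bone"
[5,6] (N/PP)\(N\NP)  lex  "in"
[4,6] N/PP  <  k=5
[6,7] PP  lex  "gave"
[4,7] N  >  k=6
[0,7] S  >  k=4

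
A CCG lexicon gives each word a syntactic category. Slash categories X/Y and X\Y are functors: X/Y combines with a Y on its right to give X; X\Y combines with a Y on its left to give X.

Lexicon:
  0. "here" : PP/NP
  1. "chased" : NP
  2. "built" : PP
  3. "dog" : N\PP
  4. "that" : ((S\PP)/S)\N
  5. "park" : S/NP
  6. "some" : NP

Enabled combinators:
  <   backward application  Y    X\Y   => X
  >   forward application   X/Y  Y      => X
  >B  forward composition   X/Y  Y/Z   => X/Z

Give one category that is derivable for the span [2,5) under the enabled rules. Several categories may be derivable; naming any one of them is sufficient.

[0,7] S   <
  [0,2] PP   >
    [0,1] "here" : PP/NP
    [1,2] "chased" : NP
  [2,7] S\PP   >
    [2,5] (S\PP)/S   <
      [2,4] N   <
        [2,3] "built" : PP
        [3,4] "dog" : N\PP
      [4,5] "that" : ((S\PP)/S)\N
    [5,7] S   >
      [5,6] "park" : S/NP
      [6,7] "some" : NP

(S\PP)/S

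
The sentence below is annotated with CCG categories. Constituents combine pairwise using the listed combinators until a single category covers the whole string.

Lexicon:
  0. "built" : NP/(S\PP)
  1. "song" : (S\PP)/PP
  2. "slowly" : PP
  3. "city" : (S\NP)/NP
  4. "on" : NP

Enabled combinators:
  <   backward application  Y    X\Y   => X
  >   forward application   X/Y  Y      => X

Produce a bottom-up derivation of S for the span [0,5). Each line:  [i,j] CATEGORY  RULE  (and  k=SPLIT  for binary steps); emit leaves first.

[0,1] NP/(S\PP)  lex  "built"
[1,2] (S\PP)/PP  lex  "song"
[2,3] PP  lex  "slowly"
[1,3] S\PP  >  k=2
[0,3] NP  >  k=1
[3,4] (S\NP)/NP  lex  "city"
[4,5] NP  lex  "on"
[3,5] S\NP  >  k=4
[0,5] S  <  k=3

[0,5] S   <
  [0,3] NP   >
    [0,1] "built" : NP/(S\PP)
    [1,3] S\PP   >
      [1,2] "song" : (S\PP)/PP
      [2,3] "slowly" : PP
  [3,5] S\NP   >
    [3,4] "city" : (S\NP)/NP
    [4,5] "on" : NP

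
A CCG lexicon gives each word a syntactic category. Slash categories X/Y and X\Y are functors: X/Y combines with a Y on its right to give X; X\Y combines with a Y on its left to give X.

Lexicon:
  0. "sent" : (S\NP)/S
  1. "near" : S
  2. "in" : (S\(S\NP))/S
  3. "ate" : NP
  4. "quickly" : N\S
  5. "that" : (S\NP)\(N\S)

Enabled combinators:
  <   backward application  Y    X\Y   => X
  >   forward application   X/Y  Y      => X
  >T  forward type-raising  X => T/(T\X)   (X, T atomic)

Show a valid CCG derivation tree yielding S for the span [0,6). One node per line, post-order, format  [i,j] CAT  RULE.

[0,6] S   <
  [0,2] S\NP   >
    [0,1] "sent" : (S\NP)/S
    [1,2] "near" : S
  [2,6] S\(S\NP)   >
    [2,3] "in" : (S\(S\NP))/S
    [3,6] S   >
      [3,4] S/(S\NP)   >T
        [3,4] "ate" : NP
      [4,6] S\NP   <
        [4,5] "quickly" : N\S
        [5,6] "that" : (S\NP)\(N\S)

[0,1] (S\NP)/S  lex  "sent"
[1,2] S  lex  "near"
[0,2] S\NP  >  k=1
[2,3] (S\(S\NP))/S  lex  "in"
[3,4] NP  lex  "ate"
[3,4] S/(S\NP)  >T
[4,5] N\S  lex  "quickly"
[5,6] (S\NP)\(N\S)  lex  "that"
[4,6] S\NP  <  k=5
[3,6] S  >  k=4
[2,6] S\(S\NP)  >  k=3
[0,6] S  <  k=2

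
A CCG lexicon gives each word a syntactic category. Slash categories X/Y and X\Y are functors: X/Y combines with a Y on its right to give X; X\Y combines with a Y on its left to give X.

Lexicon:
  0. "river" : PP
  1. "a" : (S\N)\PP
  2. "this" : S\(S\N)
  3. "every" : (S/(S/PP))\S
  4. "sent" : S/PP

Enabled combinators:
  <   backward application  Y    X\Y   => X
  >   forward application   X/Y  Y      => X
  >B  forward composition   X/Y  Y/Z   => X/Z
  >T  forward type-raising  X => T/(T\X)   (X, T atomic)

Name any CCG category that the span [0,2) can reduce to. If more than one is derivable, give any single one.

[0,5] S   >
  [0,4] S/(S/PP)   <
    [0,3] S   <
      [0,2] S\N   <
        [0,1] "river" : PP
        [1,2] "a" : (S\N)\PP
      [2,3] "this" : S\(S\N)
    [3,4] "every" : (S/(S/PP))\S
  [4,5] "sent" : S/PP

S\N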